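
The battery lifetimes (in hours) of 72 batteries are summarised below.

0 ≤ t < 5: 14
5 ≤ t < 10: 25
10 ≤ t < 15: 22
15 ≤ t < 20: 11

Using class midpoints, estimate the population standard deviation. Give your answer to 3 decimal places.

4.841

Midpoints: 2.5, 7.5, 12.5, 17.5
n = 72, Σfm = 690, mean = 9.5833
Σfm² = 8300
Σf(m − x̄)² = Σfm² − (Σfm)²/n = 8300 − 690²/72 = 1687.5000
Population variance = 1687.5000 / 72 = 23.4375
Standard deviation = √23.4375 = 4.8412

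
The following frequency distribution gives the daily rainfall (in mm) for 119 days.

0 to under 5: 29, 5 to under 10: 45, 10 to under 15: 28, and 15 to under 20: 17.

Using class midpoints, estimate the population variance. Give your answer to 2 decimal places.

Midpoints: 2.5, 7.5, 12.5, 17.5
n = 119, Σfm = 1057.5, mean = 8.8866
Σfm² = 12293.75
Σf(m − x̄)² = Σfm² − (Σfm)²/n = 12293.75 − 1057.5²/119 = 2896.2185
Population variance = 2896.2185 / 119 = 24.3380

24.34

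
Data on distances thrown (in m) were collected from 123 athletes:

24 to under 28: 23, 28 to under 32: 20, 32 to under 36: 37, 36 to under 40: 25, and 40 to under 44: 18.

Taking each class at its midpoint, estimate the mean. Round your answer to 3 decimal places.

Midpoints: 26, 30, 34, 38, 42
Σfm = 23×26 + 20×30 + 37×34 + 25×38 + 18×42 = 4162
n = Σf = 123
Mean = 4162 / 123 = 33.8374

33.837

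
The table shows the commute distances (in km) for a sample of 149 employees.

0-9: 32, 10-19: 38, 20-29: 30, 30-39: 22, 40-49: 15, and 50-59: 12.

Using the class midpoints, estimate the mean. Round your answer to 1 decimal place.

23.6

Midpoints: 4.5, 14.5, 24.5, 34.5, 44.5, 54.5
Σfm = 32×4.5 + 38×14.5 + 30×24.5 + 22×34.5 + 15×44.5 + 12×54.5 = 3510.5
n = Σf = 149
Mean = 3510.5 / 149 = 23.5604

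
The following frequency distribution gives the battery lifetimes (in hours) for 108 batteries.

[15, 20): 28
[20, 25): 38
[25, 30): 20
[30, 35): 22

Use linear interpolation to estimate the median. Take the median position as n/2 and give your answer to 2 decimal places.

Cumulative frequencies: 28, 66, 86, 108
n = 108; position = n/2 = 54.
This falls in the class [20, 25): L = 20, F = 28, f = 38, h = 5.
Median ≈ 20 + ((54 − 28) / 38) × 5 = 23.4211

23.42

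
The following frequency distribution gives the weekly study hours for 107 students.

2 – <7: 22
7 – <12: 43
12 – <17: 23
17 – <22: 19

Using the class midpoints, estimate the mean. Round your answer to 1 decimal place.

11.3

Midpoints: 4.5, 9.5, 14.5, 19.5
Σfm = 22×4.5 + 43×9.5 + 23×14.5 + 19×19.5 = 1211.5
n = Σf = 107
Mean = 1211.5 / 107 = 11.3224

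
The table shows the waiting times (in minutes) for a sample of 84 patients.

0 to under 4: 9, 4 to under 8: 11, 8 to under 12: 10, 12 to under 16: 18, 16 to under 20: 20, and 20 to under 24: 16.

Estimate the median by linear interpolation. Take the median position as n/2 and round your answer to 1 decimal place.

14.7

Cumulative frequencies: 9, 20, 30, 48, 68, 84
n = 84; position = n/2 = 42.
This falls in the class 12 to under 16: L = 12, F = 30, f = 18, h = 4.
Median ≈ 12 + ((42 − 30) / 18) × 4 = 14.6667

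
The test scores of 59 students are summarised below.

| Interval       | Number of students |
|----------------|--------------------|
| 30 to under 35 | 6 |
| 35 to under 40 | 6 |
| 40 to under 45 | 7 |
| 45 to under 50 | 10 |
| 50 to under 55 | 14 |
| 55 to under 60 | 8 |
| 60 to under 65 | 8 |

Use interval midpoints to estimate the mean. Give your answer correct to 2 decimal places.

Midpoints: 32.5, 37.5, 42.5, 47.5, 52.5, 57.5, 62.5
Σfm = 6×32.5 + 6×37.5 + 7×42.5 + 10×47.5 + 14×52.5 + 8×57.5 + 8×62.5 = 2887.5
n = Σf = 59
Mean = 2887.5 / 59 = 48.9407

48.94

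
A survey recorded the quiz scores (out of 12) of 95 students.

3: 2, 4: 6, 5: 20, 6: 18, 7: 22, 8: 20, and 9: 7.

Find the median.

Cumulative frequencies: 2, 8, 28, 46, 68, 88, 95
n = 95, so the median is the value in position (n+1)/2 = 48.
Position 48 falls at value 7.

7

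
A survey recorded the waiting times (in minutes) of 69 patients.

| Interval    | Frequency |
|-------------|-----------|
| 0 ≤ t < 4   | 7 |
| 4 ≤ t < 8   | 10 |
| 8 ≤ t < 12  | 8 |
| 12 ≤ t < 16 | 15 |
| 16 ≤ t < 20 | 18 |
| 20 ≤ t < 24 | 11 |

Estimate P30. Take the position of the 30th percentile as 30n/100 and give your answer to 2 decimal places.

Cumulative frequencies: 7, 17, 25, 40, 58, 69
n = 69; position = 30n/100 = 20.7.
This falls in the class 8 ≤ t < 12: L = 8, F = 17, f = 8, h = 4.
30th percentile ≈ 8 + ((20.7 − 17) / 8) × 4 = 9.8500

9.85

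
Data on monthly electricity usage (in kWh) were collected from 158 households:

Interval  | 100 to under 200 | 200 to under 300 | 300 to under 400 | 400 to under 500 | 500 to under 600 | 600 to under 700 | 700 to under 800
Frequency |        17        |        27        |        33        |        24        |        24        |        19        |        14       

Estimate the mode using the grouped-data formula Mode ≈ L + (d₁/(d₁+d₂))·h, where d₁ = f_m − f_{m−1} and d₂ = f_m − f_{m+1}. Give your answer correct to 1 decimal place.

Modal class: 300 to under 400 (highest frequency 33).
d₁ = 33 − 27 = 6, d₂ = 33 − 24 = 9
Mode ≈ 300 + (6/(6+9)) × 100 = 300 + 40.0000 = 340.0000

340.0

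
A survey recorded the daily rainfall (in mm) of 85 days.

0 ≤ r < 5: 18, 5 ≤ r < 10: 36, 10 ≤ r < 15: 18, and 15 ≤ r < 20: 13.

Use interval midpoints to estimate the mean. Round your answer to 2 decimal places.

Midpoints: 2.5, 7.5, 12.5, 17.5
Σfm = 18×2.5 + 36×7.5 + 18×12.5 + 13×17.5 = 767.5
n = Σf = 85
Mean = 767.5 / 85 = 9.0294

9.03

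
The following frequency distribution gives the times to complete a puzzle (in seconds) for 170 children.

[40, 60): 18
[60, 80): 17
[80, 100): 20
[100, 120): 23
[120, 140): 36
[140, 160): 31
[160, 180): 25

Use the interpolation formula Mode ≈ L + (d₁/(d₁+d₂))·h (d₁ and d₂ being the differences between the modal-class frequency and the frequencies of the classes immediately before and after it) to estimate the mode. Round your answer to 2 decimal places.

Modal class: [120, 140) (highest frequency 36).
d₁ = 36 − 23 = 13, d₂ = 36 − 31 = 5
Mode ≈ 120 + (13/(13+5)) × 20 = 120 + 14.4444 = 134.4444

134.44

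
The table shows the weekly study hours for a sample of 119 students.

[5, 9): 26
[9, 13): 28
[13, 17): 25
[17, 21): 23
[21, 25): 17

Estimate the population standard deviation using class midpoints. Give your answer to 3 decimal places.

5.421

Midpoints: 7, 11, 15, 19, 23
n = 119, Σfm = 1693, mean = 14.2269
Σfm² = 27583
Σf(m − x̄)² = Σfm² − (Σfm)²/n = 27583 − 1693²/119 = 3496.8739
Population variance = 3496.8739 / 119 = 29.3855
Standard deviation = √29.3855 = 5.4208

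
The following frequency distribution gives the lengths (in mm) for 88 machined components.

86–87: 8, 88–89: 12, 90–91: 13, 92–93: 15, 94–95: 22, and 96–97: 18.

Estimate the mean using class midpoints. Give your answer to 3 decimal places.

Midpoints: 86.5, 88.5, 90.5, 92.5, 94.5, 96.5
Σfm = 8×86.5 + 12×88.5 + 13×90.5 + 15×92.5 + 22×94.5 + 18×96.5 = 8134
n = Σf = 88
Mean = 8134 / 88 = 92.4318

92.432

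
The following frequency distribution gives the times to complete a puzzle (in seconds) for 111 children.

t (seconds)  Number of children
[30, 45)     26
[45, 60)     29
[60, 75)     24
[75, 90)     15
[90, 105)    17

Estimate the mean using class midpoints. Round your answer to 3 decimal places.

Midpoints: 37.5, 52.5, 67.5, 82.5, 97.5
Σfm = 26×37.5 + 29×52.5 + 24×67.5 + 15×82.5 + 17×97.5 = 7012.5
n = Σf = 111
Mean = 7012.5 / 111 = 63.1757

63.176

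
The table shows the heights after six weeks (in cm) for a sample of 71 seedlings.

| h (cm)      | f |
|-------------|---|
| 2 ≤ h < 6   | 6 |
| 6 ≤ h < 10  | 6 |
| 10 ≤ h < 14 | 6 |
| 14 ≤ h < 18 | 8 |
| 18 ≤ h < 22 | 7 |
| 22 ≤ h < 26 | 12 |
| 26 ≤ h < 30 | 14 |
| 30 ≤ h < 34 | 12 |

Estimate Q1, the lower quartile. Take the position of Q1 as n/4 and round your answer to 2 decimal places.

13.83

Cumulative frequencies: 6, 12, 18, 26, 33, 45, 59, 71
n = 71; position = n/4 = 17.75.
This falls in the class 10 ≤ h < 14: L = 10, F = 12, f = 6, h = 4.
Lower quartile ≈ 10 + ((17.75 − 12) / 6) × 4 = 13.8333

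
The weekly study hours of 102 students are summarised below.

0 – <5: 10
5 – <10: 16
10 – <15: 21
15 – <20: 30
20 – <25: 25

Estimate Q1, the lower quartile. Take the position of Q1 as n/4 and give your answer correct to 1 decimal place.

9.8

Cumulative frequencies: 10, 26, 47, 77, 102
n = 102; position = n/4 = 25.5.
This falls in the class 5 – <10: L = 5, F = 10, f = 16, h = 5.
Lower quartile ≈ 5 + ((25.5 − 10) / 16) × 5 = 9.8438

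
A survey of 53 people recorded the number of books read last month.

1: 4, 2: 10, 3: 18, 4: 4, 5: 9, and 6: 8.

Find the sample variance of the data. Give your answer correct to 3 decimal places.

Values: 1, 2, 3, 4, 5, 6
n = 53, Σfx = 187, mean = 3.5283
Σfx² = 783
Σf(x − x̄)² = Σfx² − (Σfx)²/n = 783 − 187²/53 = 123.2075
Sample variance = 123.2075 / 52 = 2.3694

2.369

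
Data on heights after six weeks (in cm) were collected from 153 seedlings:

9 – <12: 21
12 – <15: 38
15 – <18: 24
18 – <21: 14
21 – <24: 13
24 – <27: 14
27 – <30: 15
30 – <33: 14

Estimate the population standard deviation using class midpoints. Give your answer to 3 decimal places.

6.817

Midpoints: 10.5, 13.5, 16.5, 19.5, 22.5, 25.5, 28.5, 31.5
n = 153, Σfm = 2920.5, mean = 19.0882
Σfm² = 62858.25
Σf(m − x̄)² = Σfm² − (Σfm)²/n = 62858.25 − 2920.5²/153 = 7111.0588
Population variance = 7111.0588 / 153 = 46.4775
Standard deviation = √46.4775 = 6.8174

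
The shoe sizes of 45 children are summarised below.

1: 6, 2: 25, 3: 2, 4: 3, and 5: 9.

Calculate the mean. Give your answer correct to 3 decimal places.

2.644

Values: 1, 2, 3, 4, 5
Σfx = 6×1 + 25×2 + 2×3 + 3×4 + 9×5 = 119
n = Σf = 45
Mean = 119 / 45 = 2.6444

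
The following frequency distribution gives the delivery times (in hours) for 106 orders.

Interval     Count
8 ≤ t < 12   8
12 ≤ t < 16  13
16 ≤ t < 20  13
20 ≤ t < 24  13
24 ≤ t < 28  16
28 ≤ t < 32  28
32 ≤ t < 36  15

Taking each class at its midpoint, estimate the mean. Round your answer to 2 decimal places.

Midpoints: 10, 14, 18, 22, 26, 30, 34
Σfm = 8×10 + 13×14 + 13×18 + 13×22 + 16×26 + 28×30 + 15×34 = 2548
n = Σf = 106
Mean = 2548 / 106 = 24.0377

24.04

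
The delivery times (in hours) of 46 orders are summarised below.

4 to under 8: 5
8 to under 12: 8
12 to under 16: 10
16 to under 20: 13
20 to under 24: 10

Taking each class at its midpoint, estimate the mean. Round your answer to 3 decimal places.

Midpoints: 6, 10, 14, 18, 22
Σfm = 5×6 + 8×10 + 10×14 + 13×18 + 10×22 = 704
n = Σf = 46
Mean = 704 / 46 = 15.3043

15.304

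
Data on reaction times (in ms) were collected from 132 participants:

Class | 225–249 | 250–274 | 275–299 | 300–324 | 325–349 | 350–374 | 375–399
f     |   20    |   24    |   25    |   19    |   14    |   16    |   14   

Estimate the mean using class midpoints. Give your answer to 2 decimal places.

303.48

Midpoints: 237, 262, 287, 312, 337, 362, 387
Σfm = 20×237 + 24×262 + 25×287 + 19×312 + 14×337 + 16×362 + 14×387 = 40059
n = Σf = 132
Mean = 40059 / 132 = 303.4773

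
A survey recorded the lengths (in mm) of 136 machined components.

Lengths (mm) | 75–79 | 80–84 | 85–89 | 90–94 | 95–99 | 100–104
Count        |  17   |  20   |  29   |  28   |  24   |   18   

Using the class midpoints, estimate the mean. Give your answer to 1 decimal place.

89.8

Midpoints: 77, 82, 87, 92, 97, 102
Σfm = 17×77 + 20×82 + 29×87 + 28×92 + 24×97 + 18×102 = 12212
n = Σf = 136
Mean = 12212 / 136 = 89.7941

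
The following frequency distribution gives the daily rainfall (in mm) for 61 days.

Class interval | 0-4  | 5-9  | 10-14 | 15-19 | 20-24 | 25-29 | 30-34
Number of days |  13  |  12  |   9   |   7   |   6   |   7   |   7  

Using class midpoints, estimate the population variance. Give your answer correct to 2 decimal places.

Midpoints: 2, 7, 12, 17, 22, 27, 32
n = 61, Σfm = 882, mean = 14.4590
Σfm² = 19134
Σf(m − x̄)² = Σfm² − (Σfm)²/n = 19134 − 882²/61 = 6381.1475
Population variance = 6381.1475 / 61 = 104.6090

104.61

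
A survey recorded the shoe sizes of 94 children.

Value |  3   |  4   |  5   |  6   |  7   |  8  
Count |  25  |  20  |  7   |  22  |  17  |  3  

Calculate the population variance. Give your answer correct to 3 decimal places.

Values: 3, 4, 5, 6, 7, 8
n = 94, Σfx = 465, mean = 4.9468
Σfx² = 2537
Σf(x − x̄)² = Σfx² − (Σfx)²/n = 2537 − 465²/94 = 236.7340
Population variance = 236.7340 / 94 = 2.5184

2.518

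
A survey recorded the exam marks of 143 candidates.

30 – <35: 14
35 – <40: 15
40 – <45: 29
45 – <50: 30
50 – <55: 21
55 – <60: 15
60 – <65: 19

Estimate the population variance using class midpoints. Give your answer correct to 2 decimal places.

81.58

Midpoints: 32.5, 37.5, 42.5, 47.5, 52.5, 57.5, 62.5
n = 143, Σfm = 6827.5, mean = 47.7448
Σfm² = 337643.75
Σf(m − x̄)² = Σfm² − (Σfm)²/n = 337643.75 − 6827.5²/143 = 11666.4336
Population variance = 11666.4336 / 143 = 81.5835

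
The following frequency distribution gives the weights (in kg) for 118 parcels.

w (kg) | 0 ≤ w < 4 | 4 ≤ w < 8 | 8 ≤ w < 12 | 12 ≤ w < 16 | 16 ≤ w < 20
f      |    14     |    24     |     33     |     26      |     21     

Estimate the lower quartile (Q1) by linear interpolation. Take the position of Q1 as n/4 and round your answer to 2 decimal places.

Cumulative frequencies: 14, 38, 71, 97, 118
n = 118; position = n/4 = 29.5.
This falls in the class 4 ≤ w < 8: L = 4, F = 14, f = 24, h = 4.
Lower quartile ≈ 4 + ((29.5 − 14) / 24) × 4 = 6.5833

6.58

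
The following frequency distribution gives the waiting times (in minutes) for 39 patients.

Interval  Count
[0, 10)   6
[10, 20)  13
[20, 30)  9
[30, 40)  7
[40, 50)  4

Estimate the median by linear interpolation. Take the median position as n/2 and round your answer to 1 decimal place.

Cumulative frequencies: 6, 19, 28, 35, 39
n = 39; position = n/2 = 19.5.
This falls in the class [20, 30): L = 20, F = 19, f = 9, h = 10.
Median ≈ 20 + ((19.5 − 19) / 9) × 10 = 20.5556

20.6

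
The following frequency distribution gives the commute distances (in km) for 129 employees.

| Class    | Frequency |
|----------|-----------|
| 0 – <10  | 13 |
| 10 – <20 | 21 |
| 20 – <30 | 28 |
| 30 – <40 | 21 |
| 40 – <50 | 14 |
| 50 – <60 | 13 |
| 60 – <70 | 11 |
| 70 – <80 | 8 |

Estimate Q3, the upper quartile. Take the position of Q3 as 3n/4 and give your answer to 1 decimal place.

Cumulative frequencies: 13, 34, 62, 83, 97, 110, 121, 129
n = 129; position = 3n/4 = 96.75.
This falls in the class 40 – <50: L = 40, F = 83, f = 14, h = 10.
Upper quartile ≈ 40 + ((96.75 − 83) / 14) × 10 = 49.8214

49.8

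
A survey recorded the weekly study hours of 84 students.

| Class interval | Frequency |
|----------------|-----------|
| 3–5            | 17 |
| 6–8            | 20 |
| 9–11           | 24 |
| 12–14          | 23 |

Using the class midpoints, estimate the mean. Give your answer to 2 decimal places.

Midpoints: 4, 7, 10, 13
Σfm = 17×4 + 20×7 + 24×10 + 23×13 = 747
n = Σf = 84
Mean = 747 / 84 = 8.8929

8.89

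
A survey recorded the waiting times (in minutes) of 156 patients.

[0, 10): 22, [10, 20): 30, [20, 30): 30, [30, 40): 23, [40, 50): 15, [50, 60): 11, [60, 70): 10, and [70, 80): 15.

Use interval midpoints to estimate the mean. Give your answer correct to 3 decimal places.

Midpoints: 5, 15, 25, 35, 45, 55, 65, 75
Σfm = 22×5 + 30×15 + 30×25 + 23×35 + 15×45 + 11×55 + 10×65 + 15×75 = 5170
n = Σf = 156
Mean = 5170 / 156 = 33.1410

33.141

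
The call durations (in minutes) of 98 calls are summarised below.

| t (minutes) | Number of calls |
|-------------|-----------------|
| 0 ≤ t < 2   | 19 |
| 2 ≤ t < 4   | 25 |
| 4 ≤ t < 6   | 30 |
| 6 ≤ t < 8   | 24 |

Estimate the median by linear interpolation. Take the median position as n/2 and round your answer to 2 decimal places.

Cumulative frequencies: 19, 44, 74, 98
n = 98; position = n/2 = 49.
This falls in the class 4 ≤ t < 6: L = 4, F = 44, f = 30, h = 2.
Median ≈ 4 + ((49 − 44) / 30) × 2 = 4.3333

4.33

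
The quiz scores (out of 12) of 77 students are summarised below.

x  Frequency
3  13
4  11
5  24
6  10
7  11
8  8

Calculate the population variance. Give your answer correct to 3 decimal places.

Values: 3, 4, 5, 6, 7, 8
n = 77, Σfx = 404, mean = 5.2468
Σfx² = 2304
Σf(x − x̄)² = Σfx² − (Σfx)²/n = 2304 − 404²/77 = 184.3117
Population variance = 184.3117 / 77 = 2.3937

2.394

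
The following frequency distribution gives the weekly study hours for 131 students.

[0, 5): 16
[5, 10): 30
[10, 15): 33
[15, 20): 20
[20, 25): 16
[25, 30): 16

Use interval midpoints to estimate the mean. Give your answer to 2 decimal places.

Midpoints: 2.5, 7.5, 12.5, 17.5, 22.5, 27.5
Σfm = 16×2.5 + 30×7.5 + 33×12.5 + 20×17.5 + 16×22.5 + 16×27.5 = 1827.5
n = Σf = 131
Mean = 1827.5 / 131 = 13.9504

13.95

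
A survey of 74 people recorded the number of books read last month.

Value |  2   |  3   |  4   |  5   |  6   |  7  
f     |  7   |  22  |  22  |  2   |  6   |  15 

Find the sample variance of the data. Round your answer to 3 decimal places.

2.792

Values: 2, 3, 4, 5, 6, 7
n = 74, Σfx = 319, mean = 4.3108
Σfx² = 1579
Σf(x − x̄)² = Σfx² − (Σfx)²/n = 1579 − 319²/74 = 203.8514
Sample variance = 203.8514 / 73 = 2.7925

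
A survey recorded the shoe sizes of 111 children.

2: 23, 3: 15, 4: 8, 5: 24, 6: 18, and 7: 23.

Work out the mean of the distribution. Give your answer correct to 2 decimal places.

4.61

Values: 2, 3, 4, 5, 6, 7
Σfx = 23×2 + 15×3 + 8×4 + 24×5 + 18×6 + 23×7 = 512
n = Σf = 111
Mean = 512 / 111 = 4.6126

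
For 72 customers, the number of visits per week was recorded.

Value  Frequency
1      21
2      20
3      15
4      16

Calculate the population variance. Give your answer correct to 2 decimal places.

1.26

Values: 1, 2, 3, 4
n = 72, Σfx = 170, mean = 2.3611
Σfx² = 492
Σf(x − x̄)² = Σfx² − (Σfx)²/n = 492 − 170²/72 = 90.6111
Population variance = 90.6111 / 72 = 1.2585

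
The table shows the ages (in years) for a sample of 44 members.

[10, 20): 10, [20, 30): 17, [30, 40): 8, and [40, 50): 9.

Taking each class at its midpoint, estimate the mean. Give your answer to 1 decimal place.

28.6

Midpoints: 15, 25, 35, 45
Σfm = 10×15 + 17×25 + 8×35 + 9×45 = 1260
n = Σf = 44
Mean = 1260 / 44 = 28.6364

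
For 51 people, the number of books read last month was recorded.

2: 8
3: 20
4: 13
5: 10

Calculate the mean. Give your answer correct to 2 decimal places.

Values: 2, 3, 4, 5
Σfx = 8×2 + 20×3 + 13×4 + 10×5 = 178
n = Σf = 51
Mean = 178 / 51 = 3.4902

3.49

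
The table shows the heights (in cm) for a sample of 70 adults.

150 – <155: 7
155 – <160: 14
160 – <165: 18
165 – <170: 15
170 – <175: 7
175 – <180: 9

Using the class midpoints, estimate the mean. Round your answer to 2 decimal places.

164.50

Midpoints: 152.5, 157.5, 162.5, 167.5, 172.5, 177.5
Σfm = 7×152.5 + 14×157.5 + 18×162.5 + 15×167.5 + 7×172.5 + 9×177.5 = 11515
n = Σf = 70
Mean = 11515 / 70 = 164.5000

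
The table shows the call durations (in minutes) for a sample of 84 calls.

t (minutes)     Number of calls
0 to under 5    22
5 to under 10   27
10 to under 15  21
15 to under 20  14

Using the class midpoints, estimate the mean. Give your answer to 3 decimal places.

9.107

Midpoints: 2.5, 7.5, 12.5, 17.5
Σfm = 22×2.5 + 27×7.5 + 21×12.5 + 14×17.5 = 765
n = Σf = 84
Mean = 765 / 84 = 9.1071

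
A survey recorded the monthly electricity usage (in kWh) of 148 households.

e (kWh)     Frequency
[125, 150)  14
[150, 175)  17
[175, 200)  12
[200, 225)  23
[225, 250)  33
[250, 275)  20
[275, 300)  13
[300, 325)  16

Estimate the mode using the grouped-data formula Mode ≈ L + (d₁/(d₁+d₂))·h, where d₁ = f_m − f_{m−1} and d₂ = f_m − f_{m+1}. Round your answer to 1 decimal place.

Modal class: [225, 250) (highest frequency 33).
d₁ = 33 − 23 = 10, d₂ = 33 − 20 = 13
Mode ≈ 225 + (10/(10+13)) × 25 = 225 + 10.8696 = 235.8696

235.9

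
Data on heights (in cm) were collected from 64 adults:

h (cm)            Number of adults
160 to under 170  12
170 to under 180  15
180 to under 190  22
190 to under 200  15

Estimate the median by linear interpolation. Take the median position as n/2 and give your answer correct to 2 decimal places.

182.27

Cumulative frequencies: 12, 27, 49, 64
n = 64; position = n/2 = 32.
This falls in the class 180 to under 190: L = 180, F = 27, f = 22, h = 10.
Median ≈ 180 + ((32 − 27) / 22) × 10 = 182.2727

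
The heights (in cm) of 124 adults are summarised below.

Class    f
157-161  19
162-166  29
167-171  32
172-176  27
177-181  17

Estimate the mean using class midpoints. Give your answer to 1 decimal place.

168.8

Midpoints: 159, 164, 169, 174, 179
Σfm = 19×159 + 29×164 + 32×169 + 27×174 + 17×179 = 20926
n = Σf = 124
Mean = 20926 / 124 = 168.7581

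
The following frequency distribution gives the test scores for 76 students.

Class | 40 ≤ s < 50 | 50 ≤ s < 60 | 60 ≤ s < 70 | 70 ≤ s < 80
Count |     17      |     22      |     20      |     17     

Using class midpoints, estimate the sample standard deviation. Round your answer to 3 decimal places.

Midpoints: 45, 55, 65, 75
n = 76, Σfm = 4550, mean = 59.8684
Σfm² = 281100
Σf(m − x̄)² = Σfm² − (Σfm)²/n = 281100 − 4550²/76 = 8698.6842
Sample variance = 8698.6842 / 75 = 115.9825
Standard deviation = √115.9825 = 10.7695

10.770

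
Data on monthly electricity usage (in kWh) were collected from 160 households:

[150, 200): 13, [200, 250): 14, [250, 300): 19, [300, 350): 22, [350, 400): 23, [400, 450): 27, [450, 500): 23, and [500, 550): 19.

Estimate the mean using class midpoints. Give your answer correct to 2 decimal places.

Midpoints: 175, 225, 275, 325, 375, 425, 475, 525
Σfm = 13×175 + 14×225 + 19×275 + 22×325 + 23×375 + 27×425 + 23×475 + 19×525 = 58800
n = Σf = 160
Mean = 58800 / 160 = 367.5000

367.50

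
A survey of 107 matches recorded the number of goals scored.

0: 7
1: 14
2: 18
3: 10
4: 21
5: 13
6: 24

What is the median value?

4

Cumulative frequencies: 7, 21, 39, 49, 70, 83, 107
n = 107, so the median is the value in position (n+1)/2 = 54.
Position 54 falls at value 4.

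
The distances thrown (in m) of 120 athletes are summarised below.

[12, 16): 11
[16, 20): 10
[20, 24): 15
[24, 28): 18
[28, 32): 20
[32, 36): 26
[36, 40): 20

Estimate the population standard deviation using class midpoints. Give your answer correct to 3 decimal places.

Midpoints: 14, 18, 22, 26, 30, 34, 38
n = 120, Σfm = 3376, mean = 28.1333
Σfm² = 101760
Σf(m − x̄)² = Σfm² − (Σfm)²/n = 101760 − 3376²/120 = 6781.8667
Population variance = 6781.8667 / 120 = 56.5156
Standard deviation = √56.5156 = 7.5177

7.518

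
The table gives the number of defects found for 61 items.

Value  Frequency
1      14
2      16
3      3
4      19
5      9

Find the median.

Cumulative frequencies: 14, 30, 33, 52, 61
n = 61, so the median is the value in position (n+1)/2 = 31.
Position 31 falls at value 3.

3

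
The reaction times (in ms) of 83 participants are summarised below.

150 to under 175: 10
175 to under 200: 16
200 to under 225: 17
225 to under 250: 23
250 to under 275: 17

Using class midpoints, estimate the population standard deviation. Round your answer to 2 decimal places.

32.66

Midpoints: 162.5, 187.5, 212.5, 237.5, 262.5
n = 83, Σfm = 18162.5, mean = 218.8253
Σfm² = 4062968.75
Σf(m − x̄)² = Σfm² − (Σfm)²/n = 4062968.75 − 18162.5²/83 = 88554.2169
Population variance = 88554.2169 / 83 = 1066.9183
Standard deviation = √1066.9183 = 32.6637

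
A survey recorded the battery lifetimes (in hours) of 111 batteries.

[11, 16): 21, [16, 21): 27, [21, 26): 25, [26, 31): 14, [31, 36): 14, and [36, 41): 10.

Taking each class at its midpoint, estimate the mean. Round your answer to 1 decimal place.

23.6

Midpoints: 13.5, 18.5, 23.5, 28.5, 33.5, 38.5
Σfm = 21×13.5 + 27×18.5 + 25×23.5 + 14×28.5 + 14×33.5 + 10×38.5 = 2623.5
n = Σf = 111
Mean = 2623.5 / 111 = 23.6351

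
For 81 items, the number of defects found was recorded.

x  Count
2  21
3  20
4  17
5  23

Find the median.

Cumulative frequencies: 21, 41, 58, 81
n = 81, so the median is the value in position (n+1)/2 = 41.
Position 41 falls at value 3.

3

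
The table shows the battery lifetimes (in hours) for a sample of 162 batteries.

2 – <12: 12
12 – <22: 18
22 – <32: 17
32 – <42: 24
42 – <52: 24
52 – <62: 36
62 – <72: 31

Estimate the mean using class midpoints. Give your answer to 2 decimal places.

43.17

Midpoints: 7, 17, 27, 37, 47, 57, 67
Σfm = 12×7 + 18×17 + 17×27 + 24×37 + 24×47 + 36×57 + 31×67 = 6994
n = Σf = 162
Mean = 6994 / 162 = 43.1728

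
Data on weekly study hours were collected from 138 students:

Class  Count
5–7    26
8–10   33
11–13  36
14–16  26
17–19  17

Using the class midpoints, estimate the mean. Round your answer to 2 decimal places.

11.46

Midpoints: 6, 9, 12, 15, 18
Σfm = 26×6 + 33×9 + 36×12 + 26×15 + 17×18 = 1581
n = Σf = 138
Mean = 1581 / 138 = 11.4565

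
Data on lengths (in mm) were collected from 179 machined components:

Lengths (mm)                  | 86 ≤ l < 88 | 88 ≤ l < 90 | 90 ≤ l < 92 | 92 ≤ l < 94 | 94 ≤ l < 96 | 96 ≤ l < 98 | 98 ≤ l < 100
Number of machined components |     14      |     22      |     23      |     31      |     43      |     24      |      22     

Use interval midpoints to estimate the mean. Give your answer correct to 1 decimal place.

Midpoints: 87, 89, 91, 93, 95, 97, 99
Σfm = 14×87 + 22×89 + 23×91 + 31×93 + 43×95 + 24×97 + 22×99 = 16743
n = Σf = 179
Mean = 16743 / 179 = 93.5363

93.5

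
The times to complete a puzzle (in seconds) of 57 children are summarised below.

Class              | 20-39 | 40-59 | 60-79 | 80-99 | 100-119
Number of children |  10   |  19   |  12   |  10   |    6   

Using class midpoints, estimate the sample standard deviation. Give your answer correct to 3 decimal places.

Midpoints: 29.5, 49.5, 69.5, 89.5, 109.5
n = 57, Σfm = 3621.5, mean = 63.5351
Σfm² = 265264.25
Σf(m − x̄)² = Σfm² − (Σfm)²/n = 265264.25 − 3621.5²/57 = 35171.9298
Sample variance = 35171.9298 / 56 = 628.0702
Standard deviation = √628.0702 = 25.0613

25.061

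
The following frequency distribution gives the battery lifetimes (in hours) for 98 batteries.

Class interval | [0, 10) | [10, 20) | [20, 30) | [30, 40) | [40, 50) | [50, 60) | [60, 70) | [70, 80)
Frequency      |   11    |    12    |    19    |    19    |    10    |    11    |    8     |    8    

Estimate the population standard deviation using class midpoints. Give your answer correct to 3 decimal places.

20.666

Midpoints: 5, 15, 25, 35, 45, 55, 65, 75
n = 98, Σfm = 3550, mean = 36.2245
Σfm² = 170450
Σf(m − x̄)² = Σfm² − (Σfm)²/n = 170450 − 3550²/98 = 41853.0612
Population variance = 41853.0612 / 98 = 427.0721
Standard deviation = √427.0721 = 20.6657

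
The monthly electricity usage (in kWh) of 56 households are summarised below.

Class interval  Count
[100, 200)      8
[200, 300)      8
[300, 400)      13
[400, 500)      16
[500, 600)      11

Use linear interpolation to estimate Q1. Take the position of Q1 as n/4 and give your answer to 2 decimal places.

275.00

Cumulative frequencies: 8, 16, 29, 45, 56
n = 56; position = n/4 = 14.
This falls in the class [200, 300): L = 200, F = 8, f = 8, h = 100.
Lower quartile ≈ 200 + ((14 − 8) / 8) × 100 = 275.0000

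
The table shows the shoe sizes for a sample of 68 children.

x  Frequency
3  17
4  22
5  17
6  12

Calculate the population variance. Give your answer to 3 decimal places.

Values: 3, 4, 5, 6
n = 68, Σfx = 296, mean = 4.3529
Σfx² = 1362
Σf(x − x̄)² = Σfx² − (Σfx)²/n = 1362 − 296²/68 = 73.5294
Population variance = 73.5294 / 68 = 1.0813

1.081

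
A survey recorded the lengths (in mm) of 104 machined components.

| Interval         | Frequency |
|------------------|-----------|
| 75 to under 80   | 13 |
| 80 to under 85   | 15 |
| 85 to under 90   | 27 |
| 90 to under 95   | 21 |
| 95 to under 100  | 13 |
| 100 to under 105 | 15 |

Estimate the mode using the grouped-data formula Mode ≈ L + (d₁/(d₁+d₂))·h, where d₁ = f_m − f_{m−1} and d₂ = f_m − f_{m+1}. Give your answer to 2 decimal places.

Modal class: 85 to under 90 (highest frequency 27).
d₁ = 27 − 15 = 12, d₂ = 27 − 21 = 6
Mode ≈ 85 + (12/(12+6)) × 5 = 85 + 3.3333 = 88.3333

88.33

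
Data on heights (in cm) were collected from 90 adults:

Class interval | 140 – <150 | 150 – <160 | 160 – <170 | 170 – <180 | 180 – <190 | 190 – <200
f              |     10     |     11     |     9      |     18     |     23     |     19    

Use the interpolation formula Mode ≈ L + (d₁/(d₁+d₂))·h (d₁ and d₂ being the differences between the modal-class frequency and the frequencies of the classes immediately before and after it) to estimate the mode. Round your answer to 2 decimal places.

Modal class: 180 – <190 (highest frequency 23).
d₁ = 23 − 18 = 5, d₂ = 23 − 19 = 4
Mode ≈ 180 + (5/(5+4)) × 10 = 180 + 5.5556 = 185.5556

185.56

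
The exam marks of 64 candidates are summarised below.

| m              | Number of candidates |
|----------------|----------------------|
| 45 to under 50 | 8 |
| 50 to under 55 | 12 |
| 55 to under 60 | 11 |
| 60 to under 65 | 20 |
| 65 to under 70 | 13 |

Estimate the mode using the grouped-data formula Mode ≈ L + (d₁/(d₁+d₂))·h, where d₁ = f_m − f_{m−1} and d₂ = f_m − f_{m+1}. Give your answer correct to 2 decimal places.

Modal class: 60 to under 65 (highest frequency 20).
d₁ = 20 − 11 = 9, d₂ = 20 − 13 = 7
Mode ≈ 60 + (9/(9+7)) × 5 = 60 + 2.8125 = 62.8125

62.81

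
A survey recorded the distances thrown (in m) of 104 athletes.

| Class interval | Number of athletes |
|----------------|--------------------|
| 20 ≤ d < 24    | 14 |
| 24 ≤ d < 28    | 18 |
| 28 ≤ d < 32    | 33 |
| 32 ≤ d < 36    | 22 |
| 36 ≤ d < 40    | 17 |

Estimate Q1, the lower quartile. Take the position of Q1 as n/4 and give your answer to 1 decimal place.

Cumulative frequencies: 14, 32, 65, 87, 104
n = 104; position = n/4 = 26.
This falls in the class 24 ≤ d < 28: L = 24, F = 14, f = 18, h = 4.
Lower quartile ≈ 24 + ((26 − 14) / 18) × 4 = 26.6667

26.7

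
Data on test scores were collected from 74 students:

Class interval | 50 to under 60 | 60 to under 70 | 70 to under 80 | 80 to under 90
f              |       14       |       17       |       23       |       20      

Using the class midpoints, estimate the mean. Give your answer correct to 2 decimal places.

Midpoints: 55, 65, 75, 85
Σfm = 14×55 + 17×65 + 23×75 + 20×85 = 5300
n = Σf = 74
Mean = 5300 / 74 = 71.6216

71.62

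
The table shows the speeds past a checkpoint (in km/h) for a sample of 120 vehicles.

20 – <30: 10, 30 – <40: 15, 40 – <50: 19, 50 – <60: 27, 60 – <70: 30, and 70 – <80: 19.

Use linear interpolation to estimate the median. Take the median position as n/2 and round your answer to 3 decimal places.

55.926

Cumulative frequencies: 10, 25, 44, 71, 101, 120
n = 120; position = n/2 = 60.
This falls in the class 50 – <60: L = 50, F = 44, f = 27, h = 10.
Median ≈ 50 + ((60 − 44) / 27) × 10 = 55.9259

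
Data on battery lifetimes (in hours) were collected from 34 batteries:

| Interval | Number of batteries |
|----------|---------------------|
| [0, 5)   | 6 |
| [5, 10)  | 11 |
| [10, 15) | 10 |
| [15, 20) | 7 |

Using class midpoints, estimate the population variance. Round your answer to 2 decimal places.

Midpoints: 2.5, 7.5, 12.5, 17.5
n = 34, Σfm = 345, mean = 10.1471
Σfm² = 4362.5
Σf(m − x̄)² = Σfm² − (Σfm)²/n = 4362.5 − 345²/34 = 861.7647
Population variance = 861.7647 / 34 = 25.3460

25.35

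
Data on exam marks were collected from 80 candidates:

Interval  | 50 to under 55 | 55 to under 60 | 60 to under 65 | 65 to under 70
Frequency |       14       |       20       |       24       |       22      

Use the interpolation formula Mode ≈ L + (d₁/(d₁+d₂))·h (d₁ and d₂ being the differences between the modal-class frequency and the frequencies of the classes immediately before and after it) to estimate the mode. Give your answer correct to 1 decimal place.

63.3

Modal class: 60 to under 65 (highest frequency 24).
d₁ = 24 − 20 = 4, d₂ = 24 − 22 = 2
Mode ≈ 60 + (4/(4+2)) × 5 = 60 + 3.3333 = 63.3333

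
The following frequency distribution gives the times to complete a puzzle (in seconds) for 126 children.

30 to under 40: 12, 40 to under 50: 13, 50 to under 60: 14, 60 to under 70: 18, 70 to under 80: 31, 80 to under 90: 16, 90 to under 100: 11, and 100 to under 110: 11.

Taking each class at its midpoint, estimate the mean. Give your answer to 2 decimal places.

Midpoints: 35, 45, 55, 65, 75, 85, 95, 105
Σfm = 12×35 + 13×45 + 14×55 + 18×65 + 31×75 + 16×85 + 11×95 + 11×105 = 8830
n = Σf = 126
Mean = 8830 / 126 = 70.0794

70.08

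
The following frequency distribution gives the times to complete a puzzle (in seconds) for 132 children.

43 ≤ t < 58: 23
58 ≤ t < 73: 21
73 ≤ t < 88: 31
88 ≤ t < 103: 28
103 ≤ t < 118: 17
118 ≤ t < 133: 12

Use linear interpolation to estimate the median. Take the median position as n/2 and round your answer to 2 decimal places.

Cumulative frequencies: 23, 44, 75, 103, 120, 132
n = 132; position = n/2 = 66.
This falls in the class 73 ≤ t < 88: L = 73, F = 44, f = 31, h = 15.
Median ≈ 73 + ((66 − 44) / 31) × 15 = 83.6452

83.65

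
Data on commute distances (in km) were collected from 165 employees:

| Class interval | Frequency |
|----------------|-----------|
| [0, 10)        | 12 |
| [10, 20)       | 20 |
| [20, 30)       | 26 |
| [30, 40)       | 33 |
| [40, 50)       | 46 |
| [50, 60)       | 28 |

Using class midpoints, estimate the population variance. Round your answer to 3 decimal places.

225.455

Midpoints: 5, 15, 25, 35, 45, 55
n = 165, Σfm = 5775, mean = 35.0000
Σfm² = 239325
Σf(m − x̄)² = Σfm² − (Σfm)²/n = 239325 − 5775²/165 = 37200.0000
Population variance = 37200.0000 / 165 = 225.4545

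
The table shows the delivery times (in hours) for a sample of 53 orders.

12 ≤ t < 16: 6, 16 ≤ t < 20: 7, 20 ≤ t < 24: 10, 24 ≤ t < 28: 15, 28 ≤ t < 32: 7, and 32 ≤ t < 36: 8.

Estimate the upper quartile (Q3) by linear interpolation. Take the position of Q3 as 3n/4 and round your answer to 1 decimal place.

29.0

Cumulative frequencies: 6, 13, 23, 38, 45, 53
n = 53; position = 3n/4 = 39.75.
This falls in the class 28 ≤ t < 32: L = 28, F = 38, f = 7, h = 4.
Upper quartile ≈ 28 + ((39.75 − 38) / 7) × 4 = 29.0000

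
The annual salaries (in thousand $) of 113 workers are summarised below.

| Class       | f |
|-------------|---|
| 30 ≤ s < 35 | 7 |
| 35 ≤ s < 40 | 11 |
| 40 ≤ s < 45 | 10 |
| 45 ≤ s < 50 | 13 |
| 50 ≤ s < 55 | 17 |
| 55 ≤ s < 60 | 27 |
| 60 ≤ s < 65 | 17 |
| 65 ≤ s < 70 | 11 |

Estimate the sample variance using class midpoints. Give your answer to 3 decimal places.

102.232

Midpoints: 32.5, 37.5, 42.5, 47.5, 52.5, 57.5, 62.5, 67.5
n = 113, Σfm = 5932.5, mean = 52.5000
Σfm² = 322906.25
Σf(m − x̄)² = Σfm² − (Σfm)²/n = 322906.25 − 5932.5²/113 = 11450.0000
Sample variance = 11450.0000 / 112 = 102.2321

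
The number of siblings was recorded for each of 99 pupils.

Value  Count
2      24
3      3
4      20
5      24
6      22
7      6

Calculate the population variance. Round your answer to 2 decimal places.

2.55

Values: 2, 3, 4, 5, 6, 7
n = 99, Σfx = 431, mean = 4.3535
Σfx² = 2129
Σf(x − x̄)² = Σfx² − (Σfx)²/n = 2129 − 431²/99 = 252.6263
Population variance = 252.6263 / 99 = 2.5518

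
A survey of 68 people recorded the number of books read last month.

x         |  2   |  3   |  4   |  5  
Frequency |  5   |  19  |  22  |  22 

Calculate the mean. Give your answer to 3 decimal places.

3.897

Values: 2, 3, 4, 5
Σfx = 5×2 + 19×3 + 22×4 + 22×5 = 265
n = Σf = 68
Mean = 265 / 68 = 3.8971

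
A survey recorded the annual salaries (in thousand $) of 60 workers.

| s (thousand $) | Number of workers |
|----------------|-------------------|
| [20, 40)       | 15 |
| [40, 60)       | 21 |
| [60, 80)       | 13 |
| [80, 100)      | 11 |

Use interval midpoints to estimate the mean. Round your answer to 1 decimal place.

Midpoints: 30, 50, 70, 90
Σfm = 15×30 + 21×50 + 13×70 + 11×90 = 3400
n = Σf = 60
Mean = 3400 / 60 = 56.6667

56.7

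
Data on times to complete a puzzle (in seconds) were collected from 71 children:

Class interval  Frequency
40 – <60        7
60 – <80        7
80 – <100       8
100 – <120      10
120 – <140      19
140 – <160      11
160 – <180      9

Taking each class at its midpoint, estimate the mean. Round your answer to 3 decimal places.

117.042

Midpoints: 50, 70, 90, 110, 130, 150, 170
Σfm = 7×50 + 7×70 + 8×90 + 10×110 + 19×130 + 11×150 + 9×170 = 8310
n = Σf = 71
Mean = 8310 / 71 = 117.0423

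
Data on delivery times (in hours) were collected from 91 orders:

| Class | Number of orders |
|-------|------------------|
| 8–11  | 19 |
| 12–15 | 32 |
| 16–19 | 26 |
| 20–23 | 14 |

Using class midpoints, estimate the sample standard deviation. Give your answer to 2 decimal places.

Midpoints: 9.5, 13.5, 17.5, 21.5
n = 91, Σfm = 1368.5, mean = 15.0385
Σfm² = 21980.75
Σf(m − x̄)² = Σfm² − (Σfm)²/n = 21980.75 − 1368.5²/91 = 1400.6154
Sample variance = 1400.6154 / 90 = 15.5624
Standard deviation = √15.5624 = 3.9449

3.94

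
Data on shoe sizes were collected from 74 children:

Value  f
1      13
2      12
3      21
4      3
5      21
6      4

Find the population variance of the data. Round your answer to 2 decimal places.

Values: 1, 2, 3, 4, 5, 6
n = 74, Σfx = 241, mean = 3.2568
Σfx² = 967
Σf(x − x̄)² = Σfx² − (Σfx)²/n = 967 − 241²/74 = 182.1216
Population variance = 182.1216 / 74 = 2.4611

2.46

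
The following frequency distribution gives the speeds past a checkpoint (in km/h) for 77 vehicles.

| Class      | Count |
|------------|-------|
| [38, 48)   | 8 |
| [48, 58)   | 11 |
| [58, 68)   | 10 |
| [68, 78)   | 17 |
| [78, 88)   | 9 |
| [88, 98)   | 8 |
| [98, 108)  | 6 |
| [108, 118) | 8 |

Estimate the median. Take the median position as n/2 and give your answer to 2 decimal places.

73.59

Cumulative frequencies: 8, 19, 29, 46, 55, 63, 69, 77
n = 77; position = n/2 = 38.5.
This falls in the class [68, 78): L = 68, F = 29, f = 17, h = 10.
Median ≈ 68 + ((38.5 − 29) / 17) × 10 = 73.5882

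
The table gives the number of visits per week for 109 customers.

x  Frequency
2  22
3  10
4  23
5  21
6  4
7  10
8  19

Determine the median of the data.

4

Cumulative frequencies: 22, 32, 55, 76, 80, 90, 109
n = 109, so the median is the value in position (n+1)/2 = 55.
Position 55 falls at value 4.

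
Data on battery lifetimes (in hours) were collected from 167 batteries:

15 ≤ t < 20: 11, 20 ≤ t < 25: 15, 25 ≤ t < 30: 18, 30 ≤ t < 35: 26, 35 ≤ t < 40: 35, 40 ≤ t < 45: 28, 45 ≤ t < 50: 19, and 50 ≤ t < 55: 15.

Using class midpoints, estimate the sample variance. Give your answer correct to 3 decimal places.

Midpoints: 17.5, 22.5, 27.5, 32.5, 37.5, 42.5, 47.5, 52.5
n = 167, Σfm = 6062.5, mean = 36.3024
Σfm² = 236043.75
Σf(m − x̄)² = Σfm² − (Σfm)²/n = 236043.75 − 6062.5²/167 = 15960.4790
Sample variance = 15960.4790 / 166 = 96.1475

96.147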